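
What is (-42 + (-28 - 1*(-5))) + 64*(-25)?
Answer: -1665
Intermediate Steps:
(-42 + (-28 - 1*(-5))) + 64*(-25) = (-42 + (-28 + 5)) - 1600 = (-42 - 23) - 1600 = -65 - 1600 = -1665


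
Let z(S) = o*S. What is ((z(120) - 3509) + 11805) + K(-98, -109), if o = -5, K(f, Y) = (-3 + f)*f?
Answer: 17594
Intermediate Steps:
K(f, Y) = f*(-3 + f)
z(S) = -5*S
((z(120) - 3509) + 11805) + K(-98, -109) = ((-5*120 - 3509) + 11805) - 98*(-3 - 98) = ((-600 - 3509) + 11805) - 98*(-101) = (-4109 + 11805) + 9898 = 7696 + 9898 = 17594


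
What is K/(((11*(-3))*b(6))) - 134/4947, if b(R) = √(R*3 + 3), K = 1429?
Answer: -134/4947 - 1429*√21/693 ≈ -9.4766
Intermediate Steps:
b(R) = √(3 + 3*R) (b(R) = √(3*R + 3) = √(3 + 3*R))
K/(((11*(-3))*b(6))) - 134/4947 = 1429/(((11*(-3))*√(3 + 3*6))) - 134/4947 = 1429/((-33*√(3 + 18))) - 134*1/4947 = 1429/((-33*√21)) - 134/4947 = 1429*(-√21/693) - 134/4947 = -1429*√21/693 - 134/4947 = -134/4947 - 1429*√21/693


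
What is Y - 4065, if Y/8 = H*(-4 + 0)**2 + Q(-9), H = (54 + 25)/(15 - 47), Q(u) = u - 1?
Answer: -4461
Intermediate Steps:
Q(u) = -1 + u
H = -79/32 (H = 79/(-32) = 79*(-1/32) = -79/32 ≈ -2.4688)
Y = -396 (Y = 8*(-79*(-4 + 0)**2/32 + (-1 - 9)) = 8*(-79/32*(-4)**2 - 10) = 8*(-79/32*16 - 10) = 8*(-79/2 - 10) = 8*(-99/2) = -396)
Y - 4065 = -396 - 4065 = -4461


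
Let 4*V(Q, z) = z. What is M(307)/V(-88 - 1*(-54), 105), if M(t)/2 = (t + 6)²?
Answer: 783752/105 ≈ 7464.3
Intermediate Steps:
V(Q, z) = z/4
M(t) = 2*(6 + t)² (M(t) = 2*(t + 6)² = 2*(6 + t)²)
M(307)/V(-88 - 1*(-54), 105) = (2*(6 + 307)²)/(((¼)*105)) = (2*313²)/(105/4) = (2*97969)*(4/105) = 195938*(4/105) = 783752/105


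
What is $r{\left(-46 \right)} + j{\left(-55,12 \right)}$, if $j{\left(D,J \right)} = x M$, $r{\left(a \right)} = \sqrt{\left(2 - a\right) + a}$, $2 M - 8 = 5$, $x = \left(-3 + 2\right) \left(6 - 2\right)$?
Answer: $-26 + \sqrt{2} \approx -24.586$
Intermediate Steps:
$x = -4$ ($x = \left(-1\right) 4 = -4$)
$M = \frac{13}{2}$ ($M = 4 + \frac{1}{2} \cdot 5 = 4 + \frac{5}{2} = \frac{13}{2} \approx 6.5$)
$r{\left(a \right)} = \sqrt{2}$
$j{\left(D,J \right)} = -26$ ($j{\left(D,J \right)} = \left(-4\right) \frac{13}{2} = -26$)
$r{\left(-46 \right)} + j{\left(-55,12 \right)} = \sqrt{2} - 26 = -26 + \sqrt{2}$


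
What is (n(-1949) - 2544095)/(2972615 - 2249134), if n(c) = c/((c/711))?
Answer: -2543384/723481 ≈ -3.5155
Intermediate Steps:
n(c) = 711 (n(c) = c/((c*(1/711))) = c/((c/711)) = c*(711/c) = 711)
(n(-1949) - 2544095)/(2972615 - 2249134) = (711 - 2544095)/(2972615 - 2249134) = -2543384/723481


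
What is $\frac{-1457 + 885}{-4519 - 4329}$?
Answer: $\frac{143}{2212} \approx 0.064647$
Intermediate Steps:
$\frac{-1457 + 885}{-4519 - 4329} = - \frac{572}{-8848} = \left(-572\right) \left(- \frac{1}{8848}\right) = \frac{143}{2212}$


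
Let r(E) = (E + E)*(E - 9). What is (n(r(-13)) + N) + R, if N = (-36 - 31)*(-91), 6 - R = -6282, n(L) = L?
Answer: 12957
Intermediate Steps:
r(E) = 2*E*(-9 + E) (r(E) = (2*E)*(-9 + E) = 2*E*(-9 + E))
R = 6288 (R = 6 - 1*(-6282) = 6 + 6282 = 6288)
N = 6097 (N = -67*(-91) = 6097)
(n(r(-13)) + N) + R = (2*(-13)*(-9 - 13) + 6097) + 6288 = (2*(-13)*(-22) + 6097) + 6288 = (572 + 6097) + 6288 = 6669 + 6288 = 12957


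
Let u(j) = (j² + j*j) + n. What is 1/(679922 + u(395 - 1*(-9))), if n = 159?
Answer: 1/1006513 ≈ 9.9353e-7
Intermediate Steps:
u(j) = 159 + 2*j² (u(j) = (j² + j*j) + 159 = (j² + j²) + 159 = 2*j² + 159 = 159 + 2*j²)
1/(679922 + u(395 - 1*(-9))) = 1/(679922 + (159 + 2*(395 - 1*(-9))²)) = 1/(679922 + (159 + 2*(395 + 9)²)) = 1/(679922 + (159 + 2*404²)) = 1/(679922 + (159 + 2*163216)) = 1/(679922 + (159 + 326432)) = 1/(679922 + 326591) = 1/1006513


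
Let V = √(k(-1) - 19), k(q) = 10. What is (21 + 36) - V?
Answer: 57 - 3*I ≈ 57.0 - 3.0*I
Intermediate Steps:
V = 3*I (V = √(10 - 19) = √(-9) = 3*I ≈ 3.0*I)
(21 + 36) - V = (21 + 36) - 3*I = 57 - 3*I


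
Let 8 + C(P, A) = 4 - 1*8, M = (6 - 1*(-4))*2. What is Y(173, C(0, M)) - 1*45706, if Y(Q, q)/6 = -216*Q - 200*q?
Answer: -255514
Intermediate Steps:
M = 20 (M = (6 + 4)*2 = 10*2 = 20)
C(P, A) = -12 (C(P, A) = -8 + (4 - 1*8) = -8 + (4 - 8) = -8 - 4 = -12)
Y(Q, q) = -1296*Q - 1200*q (Y(Q, q) = 6*(-216*Q - 200*q) = -1296*Q - 1200*q)
Y(173, C(0, M)) - 1*45706 = (-1296*173 - 1200*(-12)) - 1*45706 = (-224208 + 14400) - 45706 = -209808 - 45706 = -255514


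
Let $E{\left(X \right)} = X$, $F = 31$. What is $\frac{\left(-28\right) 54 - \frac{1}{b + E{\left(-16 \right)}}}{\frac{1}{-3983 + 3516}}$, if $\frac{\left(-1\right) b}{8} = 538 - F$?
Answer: $\frac{2875255021}{4072} \approx 7.061 \cdot 10^{5}$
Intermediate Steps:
$b = -4056$ ($b = - 8 \left(538 - 31\right) = \left(-8\right) 507 = -4056$)
$\frac{\left(-28\right) 54 - \frac{1}{b + E{\left(-16 \right)}}}{\frac{1}{-3983 + 3516}} = \frac{\left(-28\right) 54 - \frac{1}{-4056 - 16}}{\frac{1}{-3983 + 3516}} = \frac{-1512 - \frac{1}{-4072}}{\frac{1}{-467}} = \frac{-1512 - - \frac{1}{4072}}{- \frac{1}{467}} = \left(-1512 + \frac{1}{4072}\right) \left(-467\right) = \left(- \frac{6156863}{4072}\right) \left(-467\right) = \frac{2875255021}{4072}$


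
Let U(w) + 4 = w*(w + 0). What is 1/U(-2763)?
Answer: 1/7634165 ≈ 1.3099e-7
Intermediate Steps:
U(w) = -4 + w² (U(w) = -4 + w*(w + 0) = -4 + w*w = -4 + w²)
1/U(-2763) = 1/(-4 + (-2763)²) = 1/(-4 + 7634169) = 1/7634165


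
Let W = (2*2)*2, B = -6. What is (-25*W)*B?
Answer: 1200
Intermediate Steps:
W = 8 (W = 4*2 = 8)
(-25*W)*B = -25*8*(-6) = -200*(-6) = 1200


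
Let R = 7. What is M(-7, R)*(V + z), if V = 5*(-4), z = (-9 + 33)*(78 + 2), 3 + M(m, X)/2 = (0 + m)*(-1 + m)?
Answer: 201400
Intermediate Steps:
M(m, X) = -6 + 2*m*(-1 + m) (M(m, X) = -6 + 2*((0 + m)*(-1 + m)) = -6 + 2*(m*(-1 + m)) = -6 + 2*m*(-1 + m))
z = 1920 (z = 24*80 = 1920)
V = -20
M(-7, R)*(V + z) = (-6 - 2*(-7) + 2*(-7)**2)*(-20 + 1920) = (-6 + 14 + 2*49)*1900 = (-6 + 14 + 98)*1900 = 106*1900 = 201400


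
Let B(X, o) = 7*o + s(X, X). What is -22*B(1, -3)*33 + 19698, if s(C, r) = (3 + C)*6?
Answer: 17520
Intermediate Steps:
s(C, r) = 18 + 6*C
B(X, o) = 18 + 6*X + 7*o (B(X, o) = 7*o + (18 + 6*X) = 18 + 6*X + 7*o)
-22*B(1, -3)*33 + 19698 = -22*(18 + 6*1 + 7*(-3))*33 + 19698 = -22*(18 + 6 - 21)*33 + 19698 = -22*3*33 + 19698 = -66*33 + 19698 = -2178 + 19698 = 17520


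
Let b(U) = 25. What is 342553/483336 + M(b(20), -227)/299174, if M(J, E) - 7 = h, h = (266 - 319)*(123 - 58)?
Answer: 50410621027/72300782232 ≈ 0.69724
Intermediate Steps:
h = -3445 (h = -53*65 = -3445)
M(J, E) = -3438 (M(J, E) = 7 - 3445 = -3438)
342553/483336 + M(b(20), -227)/299174 = 342553/483336 - 3438/299174 = 342553*(1/483336) - 3438*1/299174 = 342553/483336 - 1719/149587 = 50410621027/72300782232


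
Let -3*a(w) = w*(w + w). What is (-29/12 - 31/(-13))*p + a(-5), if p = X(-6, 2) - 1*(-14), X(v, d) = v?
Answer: -220/13 ≈ -16.923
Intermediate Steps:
a(w) = -2*w²/3 (a(w) = -w*(w + w)/3 = -w*2*w/3 = -2*w²/3)
p = 8 (p = -6 - 1*(-14) = -6 + 14 = 8)
(-29/12 - 31/(-13))*p + a(-5) = (-29/12 - 31/(-13))*8 - ⅔*(-5)² = (-29*1/12 - 31*(-1/13))*8 - ⅔*25 = (-29/12 + 31/13)*8 - 50/3 = -5/156*8 - 50/3 = -10/39 - 50/3 = -220/13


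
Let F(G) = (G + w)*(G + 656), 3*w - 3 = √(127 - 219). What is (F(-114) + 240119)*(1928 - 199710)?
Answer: -35377859686 - 214395688*I*√23/3 ≈ -3.5378e+10 - 3.4274e+8*I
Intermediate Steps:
w = 1 + 2*I*√23/3 (w = 1 + √(127 - 219)/3 = 1 + √(-92)/3 = 1 + (2*I*√23)/3 = 1 + 2*I*√23/3 ≈ 1.0 + 3.1972*I)
F(G) = (656 + G)*(1 + G + 2*I*√23/3) (F(G) = (G + (1 + 2*I*√23/3))*(G + 656) = (1 + G + 2*I*√23/3)*(656 + G) = (656 + G)*(1 + G + 2*I*√23/3))
(F(-114) + 240119)*(1928 - 199710) = ((656 + (-114)² + 657*(-114) + 1312*I*√23/3 + (⅔)*I*(-114)*√23) + 240119)*(1928 - 199710) = ((656 + 12996 - 74898 + 1312*I*√23/3 - 76*I*√23) + 240119)*(-197782) = ((-61246 + 1084*I*√23/3) + 240119)*(-197782) = (178873 + 1084*I*√23/3)*(-197782) = -35377859686 - 214395688*I*√23/3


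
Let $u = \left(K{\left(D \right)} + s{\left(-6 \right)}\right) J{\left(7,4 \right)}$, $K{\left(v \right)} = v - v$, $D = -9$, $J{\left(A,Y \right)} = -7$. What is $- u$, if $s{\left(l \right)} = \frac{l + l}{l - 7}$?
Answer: $\frac{84}{13} \approx 6.4615$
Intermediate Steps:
$K{\left(v \right)} = 0$
$s{\left(l \right)} = \frac{2 l}{-7 + l}$
$u = - \frac{84}{13}$ ($u = \left(0 + 2 \left(-6\right) \frac{1}{-7 - 6}\right) \left(-7\right) = \left(0 + 2 \left(-6\right) \frac{1}{-13}\right) \left(-7\right) = \left(0 + 2 \left(-6\right) \left(- \frac{1}{13}\right)\right) \left(-7\right) = \left(0 + \frac{12}{13}\right) \left(-7\right) = \frac{12}{13} \left(-7\right) = - \frac{84}{13} \approx -6.4615$)
$- u = \left(-1\right) \left(- \frac{84}{13}\right) = \frac{84}{13}$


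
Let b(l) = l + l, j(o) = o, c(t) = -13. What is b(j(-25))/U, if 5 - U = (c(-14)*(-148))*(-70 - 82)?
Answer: -50/292453 ≈ -0.00017097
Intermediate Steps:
b(l) = 2*l
U = 292453 (U = 5 - (-13*(-148))*(-70 - 82) = 5 - 1924*(-152) = 5 - 1*(-292448) = 5 + 292448 = 292453)
b(j(-25))/U = (2*(-25))/292453 = -50*1/292453 = -50/292453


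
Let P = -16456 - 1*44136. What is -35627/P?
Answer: 35627/60592 ≈ 0.58798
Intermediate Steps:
P = -60592 (P = -16456 - 44136 = -60592)
-35627/P = -35627/(-60592) = -35627*(-1/60592) = 35627/60592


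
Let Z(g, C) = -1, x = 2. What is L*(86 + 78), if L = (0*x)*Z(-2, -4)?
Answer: 0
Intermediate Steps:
L = 0 (L = (0*2)*(-1) = 0*(-1) = 0)
L*(86 + 78) = 0*(86 + 78) = 0*164 = 0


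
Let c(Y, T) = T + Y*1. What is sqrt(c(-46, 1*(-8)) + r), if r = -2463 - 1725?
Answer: I*sqrt(4242) ≈ 65.131*I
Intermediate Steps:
c(Y, T) = T + Y
r = -4188
sqrt(c(-46, 1*(-8)) + r) = sqrt((1*(-8) - 46) - 4188) = sqrt((-8 - 46) - 4188) = sqrt(-54 - 4188) = sqrt(-4242) = I*sqrt(4242)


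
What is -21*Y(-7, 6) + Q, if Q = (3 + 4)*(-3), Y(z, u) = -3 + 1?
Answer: 21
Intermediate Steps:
Y(z, u) = -2
Q = -21 (Q = 7*(-3) = -21)
-21*Y(-7, 6) + Q = -21*(-2) - 21 = 42 - 21 = 21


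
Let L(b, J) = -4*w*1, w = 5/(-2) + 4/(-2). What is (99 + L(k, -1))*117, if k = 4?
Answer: 13689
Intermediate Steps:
w = -9/2 (w = 5*(-1/2) + 4*(-1/2) = -5/2 - 2 = -9/2 ≈ -4.5000)
L(b, J) = 18 (L(b, J) = -4*(-9/2)*1 = 18*1 = 18)
(99 + L(k, -1))*117 = (99 + 18)*117 = 117*117 = 13689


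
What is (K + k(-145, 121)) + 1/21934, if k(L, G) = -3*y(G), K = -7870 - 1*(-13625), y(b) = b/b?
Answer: 126164369/21934 ≈ 5752.0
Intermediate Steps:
y(b) = 1
K = 5755 (K = -7870 + 13625 = 5755)
k(L, G) = -3 (k(L, G) = -3*1 = -3)
(K + k(-145, 121)) + 1/21934 = (5755 - 3) + 1/21934 = 5752 + 1/21934 = 126164369/21934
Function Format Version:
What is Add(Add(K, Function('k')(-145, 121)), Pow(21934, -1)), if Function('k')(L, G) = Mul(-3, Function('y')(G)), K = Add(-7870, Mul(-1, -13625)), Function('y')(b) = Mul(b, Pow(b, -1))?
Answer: Rational(126164369, 21934) ≈ 5752.0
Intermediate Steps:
Function('y')(b) = 1
K = 5755 (K = Add(-7870, 13625) = 5755)
Function('k')(L, G) = -3 (Function('k')(L, G) = Mul(-3, 1) = -3)
Add(Add(K, Function('k')(-145, 121)), Pow(21934, -1)) = Add(Add(5755, -3), Pow(21934, -1)) = Add(5752, Rational(1, 21934)) = Rational(126164369, 21934)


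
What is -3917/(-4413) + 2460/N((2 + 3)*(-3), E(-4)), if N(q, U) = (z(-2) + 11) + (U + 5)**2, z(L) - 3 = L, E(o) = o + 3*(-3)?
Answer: 2788418/83847 ≈ 33.256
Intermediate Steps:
E(o) = -9 + o (E(o) = o - 9 = -9 + o)
z(L) = 3 + L
N(q, U) = 12 + (5 + U)**2 (N(q, U) = ((3 - 2) + 11) + (U + 5)**2 = (1 + 11) + (5 + U)**2 = 12 + (5 + U)**2)
-3917/(-4413) + 2460/N((2 + 3)*(-3), E(-4)) = -3917/(-4413) + 2460/(12 + (5 + (-9 - 4))**2) = -3917*(-1/4413) + 2460/(12 + (5 - 13)**2) = 3917/4413 + 2460/(12 + (-8)**2) = 3917/4413 + 2460/(12 + 64) = 3917/4413 + 2460/76 = 3917/4413 + 2460*(1/76) = 3917/4413 + 615/19 = 2788418/83847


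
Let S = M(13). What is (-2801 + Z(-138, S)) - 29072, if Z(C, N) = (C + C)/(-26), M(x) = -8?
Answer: -414211/13 ≈ -31862.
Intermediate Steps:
S = -8
Z(C, N) = -C/13 (Z(C, N) = (2*C)*(-1/26) = -C/13)
(-2801 + Z(-138, S)) - 29072 = (-2801 - 1/13*(-138)) - 29072 = (-2801 + 138/13) - 29072 = -36275/13 - 29072 = -414211/13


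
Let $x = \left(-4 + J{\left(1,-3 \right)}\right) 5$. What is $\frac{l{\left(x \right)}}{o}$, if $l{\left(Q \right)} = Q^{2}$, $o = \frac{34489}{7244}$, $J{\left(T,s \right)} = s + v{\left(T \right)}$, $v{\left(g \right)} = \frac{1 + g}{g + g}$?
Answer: $\frac{6519600}{34489} \approx 189.03$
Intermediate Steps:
$v{\left(g \right)} = \frac{1 + g}{2 g}$
$J{\left(T,s \right)} = s + \frac{1 + T}{2 T}$
$o = \frac{34489}{7244}$ ($o = 34489 \cdot \frac{1}{7244} = \frac{34489}{7244} \approx 4.761$)
$x = -30$ ($x = \left(-4 + \left(\frac{1}{2} - 3 + \frac{1}{2 \cdot 1}\right)\right) 5 = \left(-4 + \left(\frac{1}{2} - 3 + \frac{1}{2} \cdot 1\right)\right) 5 = \left(-4 + \left(\frac{1}{2} - 3 + \frac{1}{2}\right)\right) 5 = \left(-4 - 2\right) 5 = \left(-6\right) 5 = -30$)
$\frac{l{\left(x \right)}}{o} = \frac{\left(-30\right)^{2}}{\frac{34489}{7244}} = 900 \cdot \frac{7244}{34489} = \frac{6519600}{34489}$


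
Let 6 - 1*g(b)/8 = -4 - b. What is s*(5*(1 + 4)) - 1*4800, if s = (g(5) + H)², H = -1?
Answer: 349225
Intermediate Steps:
g(b) = 80 + 8*b (g(b) = 48 - 8*(-4 - b) = 48 + (32 + 8*b) = 80 + 8*b)
s = 14161 (s = ((80 + 8*5) - 1)² = ((80 + 40) - 1)² = (120 - 1)² = 119² = 14161)
s*(5*(1 + 4)) - 1*4800 = 14161*(5*(1 + 4)) - 1*4800 = 14161*(5*5) - 4800 = 14161*25 - 4800 = 354025 - 4800 = 349225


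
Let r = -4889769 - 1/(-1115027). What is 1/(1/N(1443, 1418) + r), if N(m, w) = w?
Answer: -1581108286/7731254281409489 ≈ -2.0451e-7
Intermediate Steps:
r = -5452224458762/1115027 (r = -4889769 - 1*(-1/1115027) = -4889769 + 1/1115027 = -5452224458762/1115027 ≈ -4.8898e+6)
1/(1/N(1443, 1418) + r) = 1/(1/1418 - 5452224458762/1115027) = 1/(-7731254281409489/1581108286) = -1581108286/7731254281409489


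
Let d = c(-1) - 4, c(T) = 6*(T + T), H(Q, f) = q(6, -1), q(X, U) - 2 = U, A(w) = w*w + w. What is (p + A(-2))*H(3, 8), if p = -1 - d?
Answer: 17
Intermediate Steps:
A(w) = w + w² (A(w) = w² + w = w + w²)
q(X, U) = 2 + U
H(Q, f) = 1 (H(Q, f) = 2 - 1 = 1)
c(T) = 12*T (c(T) = 6*(2*T) = 12*T)
d = -16 (d = 12*(-1) - 4 = -12 - 4 = -16)
p = 15 (p = -1 - 1*(-16) = -1 + 16 = 15)
(p + A(-2))*H(3, 8) = (15 - 2*(1 - 2))*1 = (15 - 2*(-1))*1 = (15 + 2)*1 = 17*1 = 17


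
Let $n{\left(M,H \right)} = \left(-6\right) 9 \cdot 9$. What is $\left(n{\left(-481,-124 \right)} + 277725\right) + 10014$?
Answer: $287253$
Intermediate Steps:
$n{\left(M,H \right)} = -486$ ($n{\left(M,H \right)} = \left(-54\right) 9 = -486$)
$\left(n{\left(-481,-124 \right)} + 277725\right) + 10014 = \left(-486 + 277725\right) + 10014 = 277239 + 10014 = 287253$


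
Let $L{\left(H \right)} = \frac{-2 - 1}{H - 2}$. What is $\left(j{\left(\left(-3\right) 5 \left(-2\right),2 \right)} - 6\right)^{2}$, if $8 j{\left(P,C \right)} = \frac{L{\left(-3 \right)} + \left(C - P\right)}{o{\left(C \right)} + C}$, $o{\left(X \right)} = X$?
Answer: $\frac{1203409}{25600} \approx 47.008$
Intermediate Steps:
$L{\left(H \right)} = - \frac{3}{-2 + H}$
$j{\left(P,C \right)} = \frac{\frac{3}{5} + C - P}{16 C}$ ($j{\left(P,C \right)} = \frac{\left(- \frac{3}{-2 - 3} + \left(C - P\right)\right) \frac{1}{C + C}}{8} = \frac{\left(- \frac{3}{-5} + \left(C - P\right)\right) \frac{1}{2 C}}{8} = \frac{\left(\left(-3\right) \left(- \frac{1}{5}\right) + \left(C - P\right)\right) \frac{1}{2 C}}{8} = \frac{\left(\frac{3}{5} + \left(C - P\right)\right) \frac{1}{2 C}}{8} = \frac{\left(\frac{3}{5} + C - P\right) \frac{1}{2 C}}{8} = \frac{\frac{1}{2} \frac{1}{C} \left(\frac{3}{5} + C - P\right)}{8} = \frac{\frac{3}{5} + C - P}{16 C}$)
$\left(j{\left(\left(-3\right) 5 \left(-2\right),2 \right)} - 6\right)^{2} = \left(\frac{3 - 5 \left(-3\right) 5 \left(-2\right) + 5 \cdot 2}{80 \cdot 2} - 6\right)^{2} = \left(\frac{1}{80} \cdot \frac{1}{2} \left(3 - 5 \left(\left(-15\right) \left(-2\right)\right) + 10\right) - 6\right)^{2} = \left(\frac{1}{80} \cdot \frac{1}{2} \left(3 - 150 + 10\right) - 6\right)^{2} = \left(\frac{1}{80} \cdot \frac{1}{2} \left(-137\right) - 6\right)^{2} = \left(- \frac{137}{160} - 6\right)^{2} = \left(- \frac{1097}{160}\right)^{2} = \frac{1203409}{25600}$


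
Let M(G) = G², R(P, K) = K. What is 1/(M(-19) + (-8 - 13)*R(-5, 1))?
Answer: 1/340 ≈ 0.0029412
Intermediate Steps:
1/(M(-19) + (-8 - 13)*R(-5, 1)) = 1/((-19)² + (-8 - 13)*1) = 1/(361 - 21*1) = 1/(361 - 21) = 1/340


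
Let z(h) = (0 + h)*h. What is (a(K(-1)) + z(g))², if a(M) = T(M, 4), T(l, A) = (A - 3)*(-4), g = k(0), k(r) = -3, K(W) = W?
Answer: 25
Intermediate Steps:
g = -3
T(l, A) = 12 - 4*A (T(l, A) = (-3 + A)*(-4) = 12 - 4*A)
a(M) = -4 (a(M) = 12 - 4*4 = 12 - 16 = -4)
z(h) = h² (z(h) = h*h = h²)
(a(K(-1)) + z(g))² = (-4 + (-3)²)² = (-4 + 9)² = 5² = 25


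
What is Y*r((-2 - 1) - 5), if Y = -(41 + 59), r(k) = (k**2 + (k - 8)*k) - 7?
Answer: -18500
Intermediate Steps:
r(k) = -7 + k**2 + k*(-8 + k) (r(k) = (k**2 + (-8 + k)*k) - 7 = (k**2 + k*(-8 + k)) - 7 = -7 + k**2 + k*(-8 + k))
Y = -100 (Y = -1*100 = -100)
Y*r((-2 - 1) - 5) = -100*(-7 - 8*((-2 - 1) - 5) + 2*((-2 - 1) - 5)**2) = -100*(-7 - 8*(-3 - 5) + 2*(-3 - 5)**2) = -100*(-7 - 8*(-8) + 2*(-8)**2) = -100*(-7 + 64 + 2*64) = -100*(-7 + 64 + 128) = -100*185 = -18500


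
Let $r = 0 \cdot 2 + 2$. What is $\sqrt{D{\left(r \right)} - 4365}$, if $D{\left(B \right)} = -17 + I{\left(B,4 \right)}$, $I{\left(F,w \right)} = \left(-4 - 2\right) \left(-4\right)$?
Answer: $i \sqrt{4358} \approx 66.015 i$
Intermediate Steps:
$I{\left(F,w \right)} = 24$ ($I{\left(F,w \right)} = \left(-6\right) \left(-4\right) = 24$)
$r = 2$ ($r = 0 + 2 = 2$)
$D{\left(B \right)} = 7$ ($D{\left(B \right)} = -17 + 24 = 7$)
$\sqrt{D{\left(r \right)} - 4365} = \sqrt{7 - 4365} = \sqrt{-4358} = i \sqrt{4358}$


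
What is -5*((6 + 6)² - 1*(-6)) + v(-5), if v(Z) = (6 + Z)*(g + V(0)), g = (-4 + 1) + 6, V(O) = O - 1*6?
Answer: -753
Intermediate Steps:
V(O) = -6 + O (V(O) = O - 6 = -6 + O)
g = 3 (g = -3 + 6 = 3)
v(Z) = -18 - 3*Z (v(Z) = (6 + Z)*(3 + (-6 + 0)) = (6 + Z)*(3 - 6) = (6 + Z)*(-3) = -18 - 3*Z)
-5*((6 + 6)² - 1*(-6)) + v(-5) = -5*((6 + 6)² - 1*(-6)) + (-18 - 3*(-5)) = -5*(12² + 6) + (-18 + 15) = -5*(144 + 6) - 3 = -5*150 - 3 = -750 - 3 = -753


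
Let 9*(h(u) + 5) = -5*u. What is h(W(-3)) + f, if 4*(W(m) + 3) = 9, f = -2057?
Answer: -24739/12 ≈ -2061.6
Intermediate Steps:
W(m) = -¾ (W(m) = -3 + (¼)*9 = -3 + 9/4 = -¾)
h(u) = -5 - 5*u/9 (h(u) = -5 + (-5*u)/9 = -5 - 5*u/9)
h(W(-3)) + f = (-5 - 5/9*(-¾)) - 2057 = (-5 + 5/12) - 2057 = -55/12 - 2057 = -24739/12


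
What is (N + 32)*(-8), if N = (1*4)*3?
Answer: -352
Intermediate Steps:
N = 12 (N = 4*3 = 12)
(N + 32)*(-8) = (12 + 32)*(-8) = 44*(-8) = -352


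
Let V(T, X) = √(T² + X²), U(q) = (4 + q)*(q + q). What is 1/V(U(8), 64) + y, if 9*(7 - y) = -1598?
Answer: 1661/9 + √10/640 ≈ 184.56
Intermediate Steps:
y = 1661/9 (y = 7 - ⅑*(-1598) = 7 + 1598/9 = 1661/9 ≈ 184.56)
U(q) = 2*q*(4 + q) (U(q) = (4 + q)*(2*q) = 2*q*(4 + q))
1/V(U(8), 64) + y = 1/(√((2*8*(4 + 8))² + 64²)) + 1661/9 = 1/(√((2*8*12)² + 4096)) + 1661/9 = 1/(√(192² + 4096)) + 1661/9 = 1/(√(36864 + 4096)) + 1661/9 = 1/(√40960) + 1661/9 = 1/(64*√10) + 1661/9 = √10/640 + 1661/9 = 1661/9 + √10/640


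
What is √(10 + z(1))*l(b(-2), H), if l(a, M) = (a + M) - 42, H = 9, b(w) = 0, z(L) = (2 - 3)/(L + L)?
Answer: -33*√38/2 ≈ -101.71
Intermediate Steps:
z(L) = -1/(2*L)
l(a, M) = -42 + M + a (l(a, M) = (M + a) - 42 = -42 + M + a)
√(10 + z(1))*l(b(-2), H) = √(10 - ½/1)*(-42 + 9 + 0) = √(10 - ½*1)*(-33) = √(10 - ½)*(-33) = √(19/2)*(-33) = (√38/2)*(-33) = -33*√38/2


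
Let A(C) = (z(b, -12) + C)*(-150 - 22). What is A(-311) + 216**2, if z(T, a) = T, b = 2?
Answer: 99804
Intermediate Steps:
A(C) = -344 - 172*C (A(C) = (2 + C)*(-150 - 22) = (2 + C)*(-172) = -344 - 172*C)
A(-311) + 216**2 = (-344 - 172*(-311)) + 216**2 = (-344 + 53492) + 46656 = 53148 + 46656 = 99804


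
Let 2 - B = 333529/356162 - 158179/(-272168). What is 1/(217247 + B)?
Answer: 48467949608/10529540027753457 ≈ 4.6030e-6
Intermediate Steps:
B = 23379264281/48467949608 (B = 2 - (333529/356162 - 158179/(-272168)) = 2 - (333529*(1/356162) - 158179*(-1/272168)) = 2 - (333529/356162 + 158179/272168) = 2 - 1*73556634935/48467949608 = 2 - 73556634935/48467949608 = 23379264281/48467949608 ≈ 0.48237)
1/(217247 + B) = 1/(217247 + 23379264281/48467949608) = 1/(10529540027753457/48467949608) = 48467949608/10529540027753457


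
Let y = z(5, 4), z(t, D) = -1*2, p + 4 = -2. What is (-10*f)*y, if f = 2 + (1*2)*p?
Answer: -200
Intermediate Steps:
p = -6 (p = -4 - 2 = -6)
z(t, D) = -2
y = -2
f = -10 (f = 2 + (1*2)*(-6) = 2 + 2*(-6) = 2 - 12 = -10)
(-10*f)*y = -10*(-10)*(-2) = 100*(-2) = -200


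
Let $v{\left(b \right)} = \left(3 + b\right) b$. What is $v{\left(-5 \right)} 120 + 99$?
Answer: $1299$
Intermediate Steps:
$v{\left(b \right)} = b \left(3 + b\right)$
$v{\left(-5 \right)} 120 + 99 = - 5 \left(3 - 5\right) 120 + 99 = \left(-5\right) \left(-2\right) 120 + 99 = 10 \cdot 120 + 99 = 1200 + 99 = 1299$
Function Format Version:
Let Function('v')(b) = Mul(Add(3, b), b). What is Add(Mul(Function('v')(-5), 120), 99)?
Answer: 1299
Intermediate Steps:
Function('v')(b) = Mul(b, Add(3, b))
Add(Mul(Function('v')(-5), 120), 99) = Add(Mul(Mul(-5, Add(3, -5)), 120), 99) = Add(Mul(Mul(-5, -2), 120), 99) = Add(Mul(10, 120), 99) = Add(1200, 99) = 1299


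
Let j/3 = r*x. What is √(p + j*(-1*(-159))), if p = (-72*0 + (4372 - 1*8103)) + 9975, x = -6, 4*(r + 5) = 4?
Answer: 2*√4423 ≈ 133.01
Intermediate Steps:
r = -4 (r = -5 + (¼)*4 = -5 + 1 = -4)
p = 6244 (p = (0 + (4372 - 8103)) + 9975 = (0 - 3731) + 9975 = -3731 + 9975 = 6244)
j = 72 (j = 3*(-4*(-6)) = 3*24 = 72)
√(p + j*(-1*(-159))) = √(6244 + 72*(-1*(-159))) = √(6244 + 72*159) = √(6244 + 11448) = √17692 = 2*√4423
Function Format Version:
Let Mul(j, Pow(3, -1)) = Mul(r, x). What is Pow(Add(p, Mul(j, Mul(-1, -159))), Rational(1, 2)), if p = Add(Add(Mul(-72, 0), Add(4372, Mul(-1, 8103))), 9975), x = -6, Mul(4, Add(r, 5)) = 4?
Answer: Mul(2, Pow(4423, Rational(1, 2))) ≈ 133.01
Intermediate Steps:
r = -4 (r = Add(-5, Mul(Rational(1, 4), 4)) = Add(-5, 1) = -4)
p = 6244 (p = Add(Add(0, Add(4372, -8103)), 9975) = Add(Add(0, -3731), 9975) = Add(-3731, 9975) = 6244)
j = 72 (j = Mul(3, Mul(-4, -6)) = Mul(3, 24) = 72)
Pow(Add(p, Mul(j, Mul(-1, -159))), Rational(1, 2)) = Pow(Add(6244, Mul(72, Mul(-1, -159))), Rational(1, 2)) = Pow(Add(6244, Mul(72, 159)), Rational(1, 2)) = Pow(Add(6244, 11448), Rational(1, 2)) = Pow(17692, Rational(1, 2)) = Mul(2, Pow(4423, Rational(1, 2)))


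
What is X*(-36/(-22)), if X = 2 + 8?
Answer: 180/11 ≈ 16.364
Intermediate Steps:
X = 10
X*(-36/(-22)) = 10*(-36/(-22)) = 10*(-36*(-1/22)) = 10*(18/11) = 180/11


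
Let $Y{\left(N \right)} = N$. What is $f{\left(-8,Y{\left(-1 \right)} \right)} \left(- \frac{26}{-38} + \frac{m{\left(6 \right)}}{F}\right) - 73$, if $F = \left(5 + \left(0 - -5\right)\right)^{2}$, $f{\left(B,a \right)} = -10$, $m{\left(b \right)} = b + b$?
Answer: $- \frac{7699}{95} \approx -81.042$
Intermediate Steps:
$m{\left(b \right)} = 2 b$
$F = 100$ ($F = \left(5 + \left(0 + 5\right)\right)^{2} = \left(5 + 5\right)^{2} = 10^{2} = 100$)
$f{\left(-8,Y{\left(-1 \right)} \right)} \left(- \frac{26}{-38} + \frac{m{\left(6 \right)}}{F}\right) - 73 = - 10 \left(- \frac{26}{-38} + \frac{2 \cdot 6}{100}\right) - 73 = - 10 \left(\left(-26\right) \left(- \frac{1}{38}\right) + 12 \cdot \frac{1}{100}\right) - 73 = - 10 \left(\frac{13}{19} + \frac{3}{25}\right) - 73 = \left(-10\right) \frac{382}{475} - 73 = - \frac{764}{95} - 73 = - \frac{7699}{95}$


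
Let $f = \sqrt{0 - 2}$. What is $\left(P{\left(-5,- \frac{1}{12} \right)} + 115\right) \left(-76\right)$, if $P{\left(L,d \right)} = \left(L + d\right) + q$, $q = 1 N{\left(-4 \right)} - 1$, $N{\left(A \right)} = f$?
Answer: $- \frac{24833}{3} - 76 i \sqrt{2} \approx -8277.7 - 107.48 i$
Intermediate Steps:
$f = i \sqrt{2}$ ($f = \sqrt{-2} = i \sqrt{2} \approx 1.4142 i$)
$N{\left(A \right)} = i \sqrt{2}$
$q = -1 + i \sqrt{2}$ ($q = 1 i \sqrt{2} - 1 = i \sqrt{2} - 1 = -1 + i \sqrt{2} \approx -1.0 + 1.4142 i$)
$P{\left(L,d \right)} = -1 + L + d + i \sqrt{2}$ ($P{\left(L,d \right)} = \left(L + d\right) - \left(1 - i \sqrt{2}\right) = -1 + L + d + i \sqrt{2}$)
$\left(P{\left(-5,- \frac{1}{12} \right)} + 115\right) \left(-76\right) = \left(\left(-1 - 5 - \frac{1}{12} + i \sqrt{2}\right) + 115\right) \left(-76\right) = \left(\left(- \frac{73}{12} + i \sqrt{2}\right) + 115\right) \left(-76\right) = \left(\frac{1307}{12} + i \sqrt{2}\right) \left(-76\right) = - \frac{24833}{3} - 76 i \sqrt{2}$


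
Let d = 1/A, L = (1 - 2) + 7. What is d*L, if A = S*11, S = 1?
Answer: 6/11 ≈ 0.54545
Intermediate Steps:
A = 11 (A = 1*11 = 11)
L = 6 (L = -1 + 7 = 6)
d = 1/11 ≈ 0.090909
d*L = (1/11)*6 = 6/11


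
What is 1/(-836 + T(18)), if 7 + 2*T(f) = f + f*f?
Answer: -2/1337 ≈ -0.0014959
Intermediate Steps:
T(f) = -7/2 + f/2 + f²/2 (T(f) = -7/2 + (f + f*f)/2 = -7/2 + (f + f²)/2 = -7/2 + (f/2 + f²/2) = -7/2 + f/2 + f²/2)
1/(-836 + T(18)) = 1/(-836 + (-7/2 + (½)*18 + (½)*18²)) = 1/(-836 + (-7/2 + 9 + (½)*324)) = 1/(-836 + (-7/2 + 9 + 162)) = 1/(-836 + 335/2) = 1/(-1337/2) = -2/1337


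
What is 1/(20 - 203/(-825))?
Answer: 825/16703 ≈ 0.049392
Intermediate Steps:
1/(20 - 203/(-825)) = 1/(20 - 203*(-1/825)) = 1/(20 + 203/825) = 1/(16703/825) = 825/16703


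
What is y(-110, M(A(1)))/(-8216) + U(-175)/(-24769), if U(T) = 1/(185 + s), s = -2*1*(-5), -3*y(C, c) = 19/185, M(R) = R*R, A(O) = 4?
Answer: 447227/112943667720 ≈ 3.9597e-6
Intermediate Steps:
M(R) = R**2
y(C, c) = -19/555 (y(C, c) = -19/(3*185) = -1/3*19/185 = -19/555)
s = 10 (s = -2*(-5) = 10)
U(T) = 1/195 (U(T) = 1/(185 + 10) = 1/195)
y(-110, M(A(1)))/(-8216) + U(-175)/(-24769) = -19/555/(-8216) + (1/195)/(-24769) = -19/555*(-1/8216) + (1/195)*(-1/24769) = 19/4559880 - 1/4829955 = 447227/112943667720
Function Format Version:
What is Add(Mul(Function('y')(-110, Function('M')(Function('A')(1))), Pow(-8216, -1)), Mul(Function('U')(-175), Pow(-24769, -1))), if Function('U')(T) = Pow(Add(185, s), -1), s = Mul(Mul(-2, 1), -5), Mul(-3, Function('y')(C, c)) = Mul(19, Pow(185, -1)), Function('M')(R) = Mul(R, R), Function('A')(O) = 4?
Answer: Rational(447227, 112943667720) ≈ 3.9597e-6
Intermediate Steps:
Function('M')(R) = Pow(R, 2)
Function('y')(C, c) = Rational(-19, 555) (Function('y')(C, c) = Mul(Rational(-1, 3), Mul(19, Pow(185, -1))) = Mul(Rational(-1, 3), Mul(19, Rational(1, 185))) = Mul(Rational(-1, 3), Rational(19, 185)) = Rational(-19, 555))
s = 10 (s = Mul(-2, -5) = 10)
Function('U')(T) = Rational(1, 195) (Function('U')(T) = Pow(Add(185, 10), -1) = Pow(195, -1) = Rational(1, 195))
Add(Mul(Function('y')(-110, Function('M')(Function('A')(1))), Pow(-8216, -1)), Mul(Function('U')(-175), Pow(-24769, -1))) = Add(Mul(Rational(-19, 555), Pow(-8216, -1)), Mul(Rational(1, 195), Pow(-24769, -1))) = Add(Mul(Rational(-19, 555), Rational(-1, 8216)), Mul(Rational(1, 195), Rational(-1, 24769))) = Add(Rational(19, 4559880), Rational(-1, 4829955)) = Rational(447227, 112943667720)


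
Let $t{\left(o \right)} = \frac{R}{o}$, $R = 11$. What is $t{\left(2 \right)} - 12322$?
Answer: $- \frac{24633}{2} \approx -12317.0$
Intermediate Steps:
$t{\left(o \right)} = \frac{11}{o}$
$t{\left(2 \right)} - 12322 = \frac{11}{2} - 12322 = - \frac{24633}{2}$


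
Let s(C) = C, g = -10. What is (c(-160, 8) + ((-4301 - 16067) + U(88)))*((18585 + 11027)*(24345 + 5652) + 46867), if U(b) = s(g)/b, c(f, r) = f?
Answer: -802361713366347/44 ≈ -1.8235e+13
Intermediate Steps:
U(b) = -10/b
(c(-160, 8) + ((-4301 - 16067) + U(88)))*((18585 + 11027)*(24345 + 5652) + 46867) = (-160 + ((-4301 - 16067) - 10/88))*((18585 + 11027)*(24345 + 5652) + 46867) = (-160 + (-20368 - 10*1/88))*(29612*29997 + 46867) = (-160 + (-20368 - 5/44))*(888271164 + 46867) = (-160 - 896197/44)*888318031 = -903237/44*888318031 = -802361713366347/44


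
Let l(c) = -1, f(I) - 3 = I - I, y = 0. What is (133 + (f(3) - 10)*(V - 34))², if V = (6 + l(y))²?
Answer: 38416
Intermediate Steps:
f(I) = 3 (f(I) = 3 + (I - I) = 3 + 0 = 3)
V = 25 (V = (6 - 1)² = 5² = 25)
(133 + (f(3) - 10)*(V - 34))² = (133 + (3 - 10)*(25 - 34))² = (133 - 7*(-9))² = (133 + 63)² = 196² = 38416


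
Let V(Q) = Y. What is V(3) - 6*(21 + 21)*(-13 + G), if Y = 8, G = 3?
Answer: 2528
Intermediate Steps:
V(Q) = 8
V(3) - 6*(21 + 21)*(-13 + G) = 8 - 6*(21 + 21)*(-13 + 3) = 8 - 252*(-10) = 8 - 6*(-420) = 8 + 2520 = 2528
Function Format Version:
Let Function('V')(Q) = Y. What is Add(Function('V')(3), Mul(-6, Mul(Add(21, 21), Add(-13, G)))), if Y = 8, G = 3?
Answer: 2528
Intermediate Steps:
Function('V')(Q) = 8
Add(Function('V')(3), Mul(-6, Mul(Add(21, 21), Add(-13, G)))) = Add(8, Mul(-6, Mul(Add(21, 21), Add(-13, 3)))) = Add(8, Mul(-6, Mul(42, -10))) = Add(8, Mul(-6, -420)) = Add(8, 2520) = 2528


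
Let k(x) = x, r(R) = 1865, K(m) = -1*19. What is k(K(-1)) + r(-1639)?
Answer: 1846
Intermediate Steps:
K(m) = -19
k(K(-1)) + r(-1639) = -19 + 1865 = 1846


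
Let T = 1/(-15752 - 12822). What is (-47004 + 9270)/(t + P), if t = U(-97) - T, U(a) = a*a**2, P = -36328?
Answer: 359403772/9038918191 ≈ 0.039762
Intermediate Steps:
U(a) = a**3
T = -1/28574 (T = 1/(-28574) = -1/28574 ≈ -3.4997e-5)
t = -26078718301/28574 (t = (-97)**3 - 1*(-1/28574) = -912673 + 1/28574 = -26078718301/28574 ≈ -9.1267e+5)
(-47004 + 9270)/(t + P) = (-47004 + 9270)/(-26078718301/28574 - 36328) = -37734/(-27116754573/28574) = -37734*(-28574/27116754573) = 359403772/9038918191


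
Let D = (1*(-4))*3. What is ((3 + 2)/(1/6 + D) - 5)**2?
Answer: 148225/5041 ≈ 29.404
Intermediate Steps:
D = -12 (D = -4*3 = -12)
((3 + 2)/(1/6 + D) - 5)**2 = ((3 + 2)/(1/6 - 12) - 5)**2 = (5/(1/6 - 12) - 5)**2 = (5/(-71/6) - 5)**2 = (5*(-6/71) - 5)**2 = (-30/71 - 5)**2 = (-385/71)**2 = 148225/5041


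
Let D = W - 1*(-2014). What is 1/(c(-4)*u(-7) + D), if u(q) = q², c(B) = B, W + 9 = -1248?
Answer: 1/561 ≈ 0.0017825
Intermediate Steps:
W = -1257 (W = -9 - 1248 = -1257)
D = 757 (D = -1257 - 1*(-2014) = -1257 + 2014 = 757)
1/(c(-4)*u(-7) + D) = 1/(-4*(-7)² + 757) = 1/(-4*49 + 757) = 1/(-196 + 757) = 1/561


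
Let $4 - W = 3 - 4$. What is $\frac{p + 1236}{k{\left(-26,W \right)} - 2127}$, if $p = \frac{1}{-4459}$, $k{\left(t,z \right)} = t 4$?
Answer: $- \frac{5511323}{9948029} \approx -0.55401$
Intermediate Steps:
$W = 5$ ($W = 4 - \left(3 - 4\right) = 4 - -1 = 4 + 1 = 5$)
$k{\left(t,z \right)} = 4 t$
$p = - \frac{1}{4459} \approx -0.00022427$
$\frac{p + 1236}{k{\left(-26,W \right)} - 2127} = \frac{- \frac{1}{4459} + 1236}{4 \left(-26\right) - 2127} = \frac{5511323}{4459 \left(-104 - 2127\right)} = \frac{5511323}{4459 \left(-2231\right)} = \frac{5511323}{4459} \left(- \frac{1}{2231}\right) = - \frac{5511323}{9948029}$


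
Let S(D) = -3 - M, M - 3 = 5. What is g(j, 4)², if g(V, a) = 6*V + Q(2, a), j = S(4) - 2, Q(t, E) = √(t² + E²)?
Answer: 6104 - 312*√5 ≈ 5406.3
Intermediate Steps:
M = 8 (M = 3 + 5 = 8)
S(D) = -11 (S(D) = -3 - 1*8 = -3 - 8 = -11)
Q(t, E) = √(E² + t²)
j = -13 (j = -11 - 2 = -13)
g(V, a) = √(4 + a²) + 6*V (g(V, a) = 6*V + √(a² + 2²) = 6*V + √(a² + 4) = 6*V + √(4 + a²) = √(4 + a²) + 6*V)
g(j, 4)² = (√(4 + 4²) + 6*(-13))² = (√(4 + 16) - 78)² = (√20 - 78)² = (2*√5 - 78)² = (-78 + 2*√5)²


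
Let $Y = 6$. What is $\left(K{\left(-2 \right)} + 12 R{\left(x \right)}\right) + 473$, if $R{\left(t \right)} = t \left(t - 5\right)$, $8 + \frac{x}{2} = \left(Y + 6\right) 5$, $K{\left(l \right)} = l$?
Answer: $124023$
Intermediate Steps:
$x = 104$ ($x = -16 + 2 \left(6 + 6\right) 5 = -16 + 2 \cdot 12 \cdot 5 = -16 + 2 \cdot 60 = -16 + 120 = 104$)
$R{\left(t \right)} = t \left(-5 + t\right)$ ($R{\left(t \right)} = t \left(t - 5\right) = t \left(-5 + t\right)$)
$\left(K{\left(-2 \right)} + 12 R{\left(x \right)}\right) + 473 = \left(-2 + 12 \cdot 104 \left(-5 + 104\right)\right) + 473 = \left(-2 + 12 \cdot 104 \cdot 99\right) + 473 = \left(-2 + 12 \cdot 10296\right) + 473 = \left(-2 + 123552\right) + 473 = 123550 + 473 = 124023$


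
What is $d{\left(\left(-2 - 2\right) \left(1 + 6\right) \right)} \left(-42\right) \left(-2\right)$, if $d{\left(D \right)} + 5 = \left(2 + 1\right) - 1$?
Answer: $-252$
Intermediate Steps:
$d{\left(D \right)} = -3$ ($d{\left(D \right)} = -5 + \left(\left(2 + 1\right) - 1\right) = -5 + \left(3 - 1\right) = -5 + 2 = -3$)
$d{\left(\left(-2 - 2\right) \left(1 + 6\right) \right)} \left(-42\right) \left(-2\right) = \left(-3\right) \left(-42\right) \left(-2\right) = 126 \left(-2\right) = -252$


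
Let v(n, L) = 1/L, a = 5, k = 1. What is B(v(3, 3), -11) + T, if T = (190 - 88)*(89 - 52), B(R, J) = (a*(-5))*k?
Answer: 3749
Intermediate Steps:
B(R, J) = -25 (B(R, J) = (5*(-5))*1 = -25*1 = -25)
T = 3774 (T = 102*37 = 3774)
B(v(3, 3), -11) + T = -25 + 3774 = 3749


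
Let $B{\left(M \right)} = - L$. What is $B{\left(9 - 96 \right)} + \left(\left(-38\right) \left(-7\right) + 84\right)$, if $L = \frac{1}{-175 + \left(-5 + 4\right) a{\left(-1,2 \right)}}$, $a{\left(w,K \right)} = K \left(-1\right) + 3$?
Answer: $\frac{61601}{176} \approx 350.01$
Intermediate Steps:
$a{\left(w,K \right)} = 3 - K$ ($a{\left(w,K \right)} = - K + 3 = 3 - K$)
$L = - \frac{1}{176}$ ($L = \frac{1}{-175 + \left(-5 + 4\right) \left(3 - 2\right)} = \frac{1}{-175 - \left(3 - 2\right)} = \frac{1}{-175 - 1} = \frac{1}{-176} = - \frac{1}{176} \approx -0.0056818$)
$B{\left(M \right)} = \frac{1}{176}$ ($B{\left(M \right)} = \left(-1\right) \left(- \frac{1}{176}\right) = \frac{1}{176}$)
$B{\left(9 - 96 \right)} + \left(\left(-38\right) \left(-7\right) + 84\right) = \frac{1}{176} + \left(\left(-38\right) \left(-7\right) + 84\right) = \frac{1}{176} + \left(266 + 84\right) = \frac{1}{176} + 350 = \frac{61601}{176}$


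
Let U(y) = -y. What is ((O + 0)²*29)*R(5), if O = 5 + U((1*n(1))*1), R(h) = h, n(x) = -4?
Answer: 11745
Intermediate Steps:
O = 9 (O = 5 - 1*(-4) = 5 + 4 = 9)
((O + 0)²*29)*R(5) = ((9 + 0)²*29)*5 = (9²*29)*5 = (81*29)*5 = 2349*5 = 11745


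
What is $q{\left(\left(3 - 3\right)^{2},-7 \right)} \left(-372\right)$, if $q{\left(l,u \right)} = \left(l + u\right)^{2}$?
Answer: $-18228$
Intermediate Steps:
$q{\left(\left(3 - 3\right)^{2},-7 \right)} \left(-372\right) = \left(\left(3 - 3\right)^{2} - 7\right)^{2} \left(-372\right) = \left(0^{2} - 7\right)^{2} \left(-372\right) = \left(0 - 7\right)^{2} \left(-372\right) = \left(-7\right)^{2} \left(-372\right) = 49 \left(-372\right) = -18228$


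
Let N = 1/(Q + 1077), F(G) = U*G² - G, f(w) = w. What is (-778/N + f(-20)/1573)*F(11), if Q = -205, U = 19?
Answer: -17074374208/11 ≈ -1.5522e+9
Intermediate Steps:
F(G) = -G + 19*G² (F(G) = 19*G² - G = -G + 19*G²)
N = 1/872 (N = 1/(-205 + 1077) = 1/872 ≈ 0.0011468)
(-778/N + f(-20)/1573)*F(11) = (-778/1/872 - 20/1573)*(11*(-1 + 19*11)) = (-778*872 - 20*1/1573)*(11*(-1 + 209)) = (-678416 - 20/1573)*(11*208) = -1067148388/1573*2288 = -17074374208/11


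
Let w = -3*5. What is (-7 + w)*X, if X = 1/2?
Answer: -11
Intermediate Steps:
X = ½ ≈ 0.50000
w = -15
(-7 + w)*X = (-7 - 15)*(½) = -22*½ = -11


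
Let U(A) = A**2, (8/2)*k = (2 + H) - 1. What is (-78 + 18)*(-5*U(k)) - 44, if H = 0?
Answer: -101/4 ≈ -25.250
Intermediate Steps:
k = 1/4 (k = ((2 + 0) - 1)/4 = (2 - 1)/4 = (1/4)*1 = 1/4 ≈ 0.25000)
(-78 + 18)*(-5*U(k)) - 44 = (-78 + 18)*(-5*(1/4)**2) - 44 = -(-300)/16 - 44 = -60*(-5/16) - 44 = 75/4 - 44 = -101/4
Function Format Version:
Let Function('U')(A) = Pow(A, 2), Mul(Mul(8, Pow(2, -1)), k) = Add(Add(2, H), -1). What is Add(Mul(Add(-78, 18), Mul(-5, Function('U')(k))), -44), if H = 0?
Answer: Rational(-101, 4) ≈ -25.250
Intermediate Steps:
k = Rational(1, 4) (k = Mul(Rational(1, 4), Add(Add(2, 0), -1)) = Mul(Rational(1, 4), Add(2, -1)) = Mul(Rational(1, 4), 1) = Rational(1, 4) ≈ 0.25000)
Add(Mul(Add(-78, 18), Mul(-5, Function('U')(k))), -44) = Add(Mul(Add(-78, 18), Mul(-5, Pow(Rational(1, 4), 2))), -44) = Add(Mul(-60, Mul(-5, Rational(1, 16))), -44) = Add(Mul(-60, Rational(-5, 16)), -44) = Add(Rational(75, 4), -44) = Rational(-101, 4)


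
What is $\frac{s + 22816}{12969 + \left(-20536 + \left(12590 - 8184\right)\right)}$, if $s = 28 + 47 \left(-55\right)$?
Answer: $- \frac{20259}{3161} \approx -6.409$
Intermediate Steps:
$s = -2557$ ($s = 28 - 2585 = -2557$)
$\frac{s + 22816}{12969 + \left(-20536 + \left(12590 - 8184\right)\right)} = \frac{-2557 + 22816}{12969 + \left(-20536 + \left(12590 - 8184\right)\right)} = \frac{20259}{12969 + \left(-20536 + \left(12590 - 8184\right)\right)} = \frac{20259}{12969 + \left(-20536 + 4406\right)} = \frac{20259}{12969 - 16130} = \frac{20259}{-3161} = 20259 \left(- \frac{1}{3161}\right) = - \frac{20259}{3161}$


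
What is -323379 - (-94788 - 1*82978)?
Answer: -145613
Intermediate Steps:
-323379 - (-94788 - 1*82978) = -323379 - (-94788 - 82978) = -323379 - 1*(-177766) = -323379 + 177766 = -145613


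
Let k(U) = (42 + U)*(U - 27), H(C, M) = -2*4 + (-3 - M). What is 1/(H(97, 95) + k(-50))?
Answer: 1/510 ≈ 0.0019608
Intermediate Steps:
H(C, M) = -11 - M (H(C, M) = -8 + (-3 - M) = -11 - M)
k(U) = (-27 + U)*(42 + U) (k(U) = (42 + U)*(-27 + U) = (-27 + U)*(42 + U))
1/(H(97, 95) + k(-50)) = 1/((-11 - 1*95) + (-1134 + (-50)² + 15*(-50))) = 1/((-11 - 95) + (-1134 + 2500 - 750)) = 1/(-106 + 616) = 1/510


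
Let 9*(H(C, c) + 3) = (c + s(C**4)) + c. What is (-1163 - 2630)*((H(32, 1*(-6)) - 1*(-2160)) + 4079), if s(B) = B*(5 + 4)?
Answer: -12002690576/3 ≈ -4.0009e+9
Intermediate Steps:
s(B) = 9*B (s(B) = B*9 = 9*B)
H(C, c) = -3 + C**4 + 2*c/9 (H(C, c) = -3 + ((c + 9*C**4) + c)/9 = -3 + (2*c + 9*C**4)/9 = -3 + (C**4 + 2*c/9) = -3 + C**4 + 2*c/9)
(-1163 - 2630)*((H(32, 1*(-6)) - 1*(-2160)) + 4079) = (-1163 - 2630)*(((-3 + 32**4 + 2*(1*(-6))/9) - 1*(-2160)) + 4079) = -3793*(((-3 + 1048576 + (2/9)*(-6)) + 2160) + 4079) = -3793*(((-3 + 1048576 - 4/3) + 2160) + 4079) = -3793*((3145715/3 + 2160) + 4079) = -3793*(3152195/3 + 4079) = -3793*3164432/3 = -12002690576/3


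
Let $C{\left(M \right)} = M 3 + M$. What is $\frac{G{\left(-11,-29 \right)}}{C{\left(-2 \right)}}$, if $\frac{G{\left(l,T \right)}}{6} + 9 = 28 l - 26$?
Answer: $\frac{1029}{4} \approx 257.25$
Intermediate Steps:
$C{\left(M \right)} = 4 M$ ($C{\left(M \right)} = 3 M + M = 4 M$)
$G{\left(l,T \right)} = -210 + 168 l$ ($G{\left(l,T \right)} = -54 + 6 \left(28 l - 26\right) = -54 + 6 \left(-26 + 28 l\right) = -54 + \left(-156 + 168 l\right) = -210 + 168 l$)
$\frac{G{\left(-11,-29 \right)}}{C{\left(-2 \right)}} = \frac{-210 + 168 \left(-11\right)}{4 \left(-2\right)} = \frac{-210 - 1848}{-8} = \left(-2058\right) \left(- \frac{1}{8}\right) = \frac{1029}{4}$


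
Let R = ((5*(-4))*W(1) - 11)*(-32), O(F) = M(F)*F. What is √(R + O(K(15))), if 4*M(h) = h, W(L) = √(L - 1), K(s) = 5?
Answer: √1433/2 ≈ 18.927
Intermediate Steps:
W(L) = √(-1 + L)
M(h) = h/4
O(F) = F²/4 (O(F) = (F/4)*F = F²/4)
R = 352 (R = ((5*(-4))*√(-1 + 1) - 11)*(-32) = (-20*√0 - 11)*(-32) = (-20*0 - 11)*(-32) = (0 - 11)*(-32) = -11*(-32) = 352)
√(R + O(K(15))) = √(352 + (¼)*5²) = √(352 + (¼)*25) = √(352 + 25/4) = √(1433/4) = √1433/2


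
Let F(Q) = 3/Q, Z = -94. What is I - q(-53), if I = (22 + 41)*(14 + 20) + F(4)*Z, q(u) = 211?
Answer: 3721/2 ≈ 1860.5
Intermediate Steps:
I = 4143/2 (I = (22 + 41)*(14 + 20) + (3/4)*(-94) = 63*34 + (3*(1/4))*(-94) = 2142 + (3/4)*(-94) = 2142 - 141/2 = 4143/2 ≈ 2071.5)
I - q(-53) = 4143/2 - 1*211 = 4143/2 - 211 = 3721/2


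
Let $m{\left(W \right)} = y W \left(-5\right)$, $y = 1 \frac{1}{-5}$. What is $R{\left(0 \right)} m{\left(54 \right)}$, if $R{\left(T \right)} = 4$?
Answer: $216$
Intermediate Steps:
$y = - \frac{1}{5}$ ($y = 1 \left(- \frac{1}{5}\right) = - \frac{1}{5} \approx -0.2$)
$m{\left(W \right)} = W$ ($m{\left(W \right)} = - \frac{W}{5} \left(-5\right) = W$)
$R{\left(0 \right)} m{\left(54 \right)} = 4 \cdot 54 = 216$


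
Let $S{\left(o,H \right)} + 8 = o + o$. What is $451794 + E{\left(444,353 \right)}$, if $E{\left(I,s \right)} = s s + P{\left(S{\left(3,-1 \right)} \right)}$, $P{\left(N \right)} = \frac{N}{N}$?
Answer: $576404$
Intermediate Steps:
$S{\left(o,H \right)} = -8 + 2 o$ ($S{\left(o,H \right)} = -8 + \left(o + o\right) = -8 + 2 o$)
$P{\left(N \right)} = 1$
$E{\left(I,s \right)} = 1 + s^{2}$ ($E{\left(I,s \right)} = s s + 1 = s^{2} + 1 = 1 + s^{2}$)
$451794 + E{\left(444,353 \right)} = 451794 + \left(1 + 353^{2}\right) = 451794 + \left(1 + 124609\right) = 451794 + 124610 = 576404$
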